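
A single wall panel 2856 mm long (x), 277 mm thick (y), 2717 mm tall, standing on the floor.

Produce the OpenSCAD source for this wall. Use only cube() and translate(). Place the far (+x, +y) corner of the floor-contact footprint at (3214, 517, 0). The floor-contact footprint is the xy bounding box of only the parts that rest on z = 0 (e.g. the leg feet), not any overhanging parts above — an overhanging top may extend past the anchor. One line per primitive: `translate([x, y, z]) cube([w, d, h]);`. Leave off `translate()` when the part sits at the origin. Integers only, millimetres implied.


translate([358, 240, 0]) cube([2856, 277, 2717]);


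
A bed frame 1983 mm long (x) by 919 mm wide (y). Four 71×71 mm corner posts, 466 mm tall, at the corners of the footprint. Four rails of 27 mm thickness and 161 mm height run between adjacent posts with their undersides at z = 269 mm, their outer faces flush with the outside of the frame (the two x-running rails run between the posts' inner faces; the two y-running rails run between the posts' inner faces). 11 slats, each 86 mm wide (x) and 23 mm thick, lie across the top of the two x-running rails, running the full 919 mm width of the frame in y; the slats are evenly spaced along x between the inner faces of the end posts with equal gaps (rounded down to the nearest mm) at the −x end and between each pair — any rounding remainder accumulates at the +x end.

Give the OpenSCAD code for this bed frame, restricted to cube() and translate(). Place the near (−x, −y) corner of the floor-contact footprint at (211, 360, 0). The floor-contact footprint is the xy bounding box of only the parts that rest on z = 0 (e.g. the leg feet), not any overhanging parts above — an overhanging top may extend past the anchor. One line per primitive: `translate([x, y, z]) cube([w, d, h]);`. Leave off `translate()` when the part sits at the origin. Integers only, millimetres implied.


translate([211, 360, 0]) cube([71, 71, 466]);
translate([211, 1208, 0]) cube([71, 71, 466]);
translate([2123, 360, 0]) cube([71, 71, 466]);
translate([2123, 1208, 0]) cube([71, 71, 466]);
translate([282, 360, 269]) cube([1841, 27, 161]);
translate([282, 1252, 269]) cube([1841, 27, 161]);
translate([211, 431, 269]) cube([27, 777, 161]);
translate([2167, 431, 269]) cube([27, 777, 161]);
translate([356, 360, 430]) cube([86, 919, 23]);
translate([516, 360, 430]) cube([86, 919, 23]);
translate([676, 360, 430]) cube([86, 919, 23]);
translate([836, 360, 430]) cube([86, 919, 23]);
translate([996, 360, 430]) cube([86, 919, 23]);
translate([1156, 360, 430]) cube([86, 919, 23]);
translate([1316, 360, 430]) cube([86, 919, 23]);
translate([1476, 360, 430]) cube([86, 919, 23]);
translate([1636, 360, 430]) cube([86, 919, 23]);
translate([1796, 360, 430]) cube([86, 919, 23]);
translate([1956, 360, 430]) cube([86, 919, 23]);


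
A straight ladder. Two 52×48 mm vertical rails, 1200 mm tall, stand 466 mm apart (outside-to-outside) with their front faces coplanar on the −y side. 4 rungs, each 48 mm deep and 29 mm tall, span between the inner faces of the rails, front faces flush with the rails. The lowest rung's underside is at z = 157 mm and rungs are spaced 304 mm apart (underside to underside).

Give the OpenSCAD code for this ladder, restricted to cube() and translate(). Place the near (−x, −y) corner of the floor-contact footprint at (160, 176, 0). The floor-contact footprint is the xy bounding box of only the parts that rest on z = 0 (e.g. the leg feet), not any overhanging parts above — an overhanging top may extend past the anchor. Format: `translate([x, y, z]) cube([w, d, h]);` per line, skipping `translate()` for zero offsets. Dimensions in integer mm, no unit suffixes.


// rung span = 466 - 2*52 = 362
// rung[k] z = 157 + k*304
translate([160, 176, 0]) cube([52, 48, 1200]);
translate([574, 176, 0]) cube([52, 48, 1200]);
translate([212, 176, 157]) cube([362, 48, 29]);
translate([212, 176, 461]) cube([362, 48, 29]);
translate([212, 176, 765]) cube([362, 48, 29]);
translate([212, 176, 1069]) cube([362, 48, 29]);


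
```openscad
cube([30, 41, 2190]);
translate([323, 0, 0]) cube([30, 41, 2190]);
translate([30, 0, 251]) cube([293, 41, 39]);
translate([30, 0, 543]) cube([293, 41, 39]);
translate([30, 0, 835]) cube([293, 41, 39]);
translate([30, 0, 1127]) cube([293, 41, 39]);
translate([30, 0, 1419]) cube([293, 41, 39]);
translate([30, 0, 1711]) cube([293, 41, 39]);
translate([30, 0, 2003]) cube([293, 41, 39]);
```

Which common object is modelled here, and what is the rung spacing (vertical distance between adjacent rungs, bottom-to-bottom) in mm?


A ladder. The rung spacing is 292 mm.

Two tall 30×41 posts with 7 short bars between them — a ladder. Adjacent rungs sit at z = 251 and z = 543, so the spacing is 543 − 251 = 292 mm.


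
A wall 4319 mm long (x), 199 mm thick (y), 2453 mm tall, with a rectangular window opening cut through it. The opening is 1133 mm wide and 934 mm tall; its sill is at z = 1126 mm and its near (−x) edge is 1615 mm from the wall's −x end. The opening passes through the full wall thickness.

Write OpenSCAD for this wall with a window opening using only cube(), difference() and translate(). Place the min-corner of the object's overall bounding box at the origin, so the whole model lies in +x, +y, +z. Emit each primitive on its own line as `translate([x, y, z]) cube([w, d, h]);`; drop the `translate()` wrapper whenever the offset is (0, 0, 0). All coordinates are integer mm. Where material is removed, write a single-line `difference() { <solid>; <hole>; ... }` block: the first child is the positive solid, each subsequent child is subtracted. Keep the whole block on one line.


difference() { cube([4319, 199, 2453]); translate([1615, 0, 1126]) cube([1133, 199, 934]); }


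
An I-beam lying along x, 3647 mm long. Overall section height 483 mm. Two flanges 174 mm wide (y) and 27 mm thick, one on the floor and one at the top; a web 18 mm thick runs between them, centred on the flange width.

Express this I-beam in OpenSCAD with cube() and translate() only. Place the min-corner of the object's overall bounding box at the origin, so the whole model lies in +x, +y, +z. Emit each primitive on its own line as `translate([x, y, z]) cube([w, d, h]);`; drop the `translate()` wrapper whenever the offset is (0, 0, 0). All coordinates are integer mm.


cube([3647, 174, 27]);
translate([0, 78, 27]) cube([3647, 18, 429]);
translate([0, 0, 456]) cube([3647, 174, 27]);


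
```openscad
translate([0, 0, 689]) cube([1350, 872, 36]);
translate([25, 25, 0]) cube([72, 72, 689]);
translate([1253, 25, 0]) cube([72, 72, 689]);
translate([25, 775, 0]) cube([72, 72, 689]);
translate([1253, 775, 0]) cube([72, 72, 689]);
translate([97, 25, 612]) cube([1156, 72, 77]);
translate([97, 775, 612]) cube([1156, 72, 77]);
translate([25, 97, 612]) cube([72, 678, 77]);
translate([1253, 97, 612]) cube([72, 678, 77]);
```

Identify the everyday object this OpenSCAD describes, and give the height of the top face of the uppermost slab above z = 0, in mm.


A table. The table height is 725 mm.

A 1350×872×36 slab sits at z = 689 on four 72 mm square posts — a table. The top surface is at 689 + 36 = 725 mm.


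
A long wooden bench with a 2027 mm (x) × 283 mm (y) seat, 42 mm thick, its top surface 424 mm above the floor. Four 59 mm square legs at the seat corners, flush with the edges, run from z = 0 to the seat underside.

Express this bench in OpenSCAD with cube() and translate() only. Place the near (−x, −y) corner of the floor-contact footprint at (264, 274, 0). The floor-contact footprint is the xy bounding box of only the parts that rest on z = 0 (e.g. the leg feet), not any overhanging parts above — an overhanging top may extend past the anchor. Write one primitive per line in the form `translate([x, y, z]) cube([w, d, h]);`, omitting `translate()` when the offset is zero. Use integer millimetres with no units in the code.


// leg_h = 424 − 42 = 382
translate([264, 274, 382]) cube([2027, 283, 42]);
translate([264, 274, 0]) cube([59, 59, 382]);
translate([264, 498, 0]) cube([59, 59, 382]);
translate([2232, 274, 0]) cube([59, 59, 382]);
translate([2232, 498, 0]) cube([59, 59, 382]);


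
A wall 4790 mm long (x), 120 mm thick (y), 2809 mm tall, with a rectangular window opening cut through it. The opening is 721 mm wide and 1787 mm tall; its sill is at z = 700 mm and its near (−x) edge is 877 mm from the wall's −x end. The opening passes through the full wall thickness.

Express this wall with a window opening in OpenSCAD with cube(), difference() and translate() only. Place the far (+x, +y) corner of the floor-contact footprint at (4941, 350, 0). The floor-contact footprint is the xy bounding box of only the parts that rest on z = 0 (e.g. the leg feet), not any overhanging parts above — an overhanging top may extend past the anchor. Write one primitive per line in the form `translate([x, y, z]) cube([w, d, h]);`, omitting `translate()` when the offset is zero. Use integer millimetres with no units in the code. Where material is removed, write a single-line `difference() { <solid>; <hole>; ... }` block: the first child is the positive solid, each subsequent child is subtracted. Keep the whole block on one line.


difference() { translate([151, 230, 0]) cube([4790, 120, 2809]); translate([1028, 230, 700]) cube([721, 120, 1787]); }


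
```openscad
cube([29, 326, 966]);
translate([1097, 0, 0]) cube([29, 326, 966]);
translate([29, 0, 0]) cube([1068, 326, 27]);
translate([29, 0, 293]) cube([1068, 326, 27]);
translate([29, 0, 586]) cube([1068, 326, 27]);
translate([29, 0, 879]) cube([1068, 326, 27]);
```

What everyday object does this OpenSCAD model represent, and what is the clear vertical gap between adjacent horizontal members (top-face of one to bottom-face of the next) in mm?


A bookshelf. The clear shelf gap is 266 mm.

Two tall side panels with 4 horizontal boards between them — a bookshelf. The first two shelf undersides are at z = 0 and z = 293; with shelf thickness 27, the clear gap is 293 − 0 − 27 = 266 mm.


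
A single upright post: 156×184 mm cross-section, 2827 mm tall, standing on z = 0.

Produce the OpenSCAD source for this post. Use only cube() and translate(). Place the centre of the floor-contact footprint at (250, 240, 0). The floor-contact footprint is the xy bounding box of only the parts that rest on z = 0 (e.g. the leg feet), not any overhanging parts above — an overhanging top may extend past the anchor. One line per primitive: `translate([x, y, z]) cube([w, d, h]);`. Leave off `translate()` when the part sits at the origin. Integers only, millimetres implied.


translate([172, 148, 0]) cube([156, 184, 2827]);


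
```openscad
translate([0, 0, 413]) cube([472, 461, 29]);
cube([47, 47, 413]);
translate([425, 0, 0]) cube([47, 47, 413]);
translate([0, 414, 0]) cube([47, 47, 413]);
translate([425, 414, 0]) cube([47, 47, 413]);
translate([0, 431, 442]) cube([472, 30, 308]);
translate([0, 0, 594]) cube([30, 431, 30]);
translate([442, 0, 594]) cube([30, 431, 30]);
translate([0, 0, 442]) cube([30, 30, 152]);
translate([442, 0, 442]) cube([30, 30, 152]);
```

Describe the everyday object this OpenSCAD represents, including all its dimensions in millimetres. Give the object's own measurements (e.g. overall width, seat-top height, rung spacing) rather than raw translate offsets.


A chair. The seat is a 472×461×29 mm slab with its top at z = 442 mm, on four 47×47 mm corner legs (flush with the seat edges, standing on z = 0). A flat backrest 30 mm thick, 308 mm tall, spans the full seat width and rises from the seat top along its +y edge, rear face flush with the rear of the seat. Two armrests of 30×30 mm section run along each side from the seat's front edge to the front of the backrest, top faces 182 mm above the seat top and outer faces flush with the seat's x-edges; a 30×30 mm post under the front of each armrest stands on the seat at the front corner.


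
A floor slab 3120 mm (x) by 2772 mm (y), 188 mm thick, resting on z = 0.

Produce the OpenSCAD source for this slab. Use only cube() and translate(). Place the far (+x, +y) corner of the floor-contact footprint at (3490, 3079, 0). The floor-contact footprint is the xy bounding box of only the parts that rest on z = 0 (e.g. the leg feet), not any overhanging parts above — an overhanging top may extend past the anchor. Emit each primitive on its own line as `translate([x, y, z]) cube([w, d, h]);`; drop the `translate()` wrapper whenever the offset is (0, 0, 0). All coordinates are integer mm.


translate([370, 307, 0]) cube([3120, 2772, 188]);


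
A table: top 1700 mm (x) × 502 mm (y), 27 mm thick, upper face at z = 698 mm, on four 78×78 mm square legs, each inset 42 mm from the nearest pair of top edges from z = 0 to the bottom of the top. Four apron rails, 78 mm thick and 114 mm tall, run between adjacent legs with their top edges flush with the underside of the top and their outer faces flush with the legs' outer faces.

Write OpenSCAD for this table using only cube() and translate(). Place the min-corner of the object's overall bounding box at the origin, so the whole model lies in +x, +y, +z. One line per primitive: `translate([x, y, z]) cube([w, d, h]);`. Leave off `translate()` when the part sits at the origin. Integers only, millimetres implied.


// leg_h = 698 - 27 = 671
// apron z = 671 - 114 = 557
translate([0, 0, 671]) cube([1700, 502, 27]);
translate([42, 42, 0]) cube([78, 78, 671]);
translate([1580, 42, 0]) cube([78, 78, 671]);
translate([42, 382, 0]) cube([78, 78, 671]);
translate([1580, 382, 0]) cube([78, 78, 671]);
translate([120, 42, 557]) cube([1460, 78, 114]);
translate([120, 382, 557]) cube([1460, 78, 114]);
translate([42, 120, 557]) cube([78, 262, 114]);
translate([1580, 120, 557]) cube([78, 262, 114]);


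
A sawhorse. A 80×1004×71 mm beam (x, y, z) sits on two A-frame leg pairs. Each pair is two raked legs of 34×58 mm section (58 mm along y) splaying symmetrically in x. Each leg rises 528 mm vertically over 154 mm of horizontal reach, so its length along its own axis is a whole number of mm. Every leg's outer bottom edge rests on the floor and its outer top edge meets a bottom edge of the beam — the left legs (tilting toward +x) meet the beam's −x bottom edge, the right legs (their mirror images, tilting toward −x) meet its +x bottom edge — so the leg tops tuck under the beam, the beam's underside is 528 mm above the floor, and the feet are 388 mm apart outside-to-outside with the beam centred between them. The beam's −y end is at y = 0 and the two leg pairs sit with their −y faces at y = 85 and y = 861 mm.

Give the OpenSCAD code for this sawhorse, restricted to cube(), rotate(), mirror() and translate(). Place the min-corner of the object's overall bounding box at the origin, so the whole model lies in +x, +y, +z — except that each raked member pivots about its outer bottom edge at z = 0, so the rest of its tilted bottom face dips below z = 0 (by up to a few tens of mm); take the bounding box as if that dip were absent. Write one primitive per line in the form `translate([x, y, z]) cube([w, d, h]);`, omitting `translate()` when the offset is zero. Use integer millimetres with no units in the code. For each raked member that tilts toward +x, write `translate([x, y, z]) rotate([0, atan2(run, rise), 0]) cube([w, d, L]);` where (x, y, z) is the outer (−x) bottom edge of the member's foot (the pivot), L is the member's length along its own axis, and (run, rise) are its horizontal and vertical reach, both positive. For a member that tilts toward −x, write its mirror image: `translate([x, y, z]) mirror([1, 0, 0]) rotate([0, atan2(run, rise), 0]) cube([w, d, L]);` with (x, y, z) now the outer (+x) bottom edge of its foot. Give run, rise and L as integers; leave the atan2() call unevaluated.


translate([154, 0, 528]) cube([80, 1004, 71]);
translate([0, 85, 0]) rotate([0, atan2(154, 528), 0]) cube([34, 58, 550]);
translate([388, 85, 0]) mirror([1, 0, 0]) rotate([0, atan2(154, 528), 0]) cube([34, 58, 550]);
translate([0, 861, 0]) rotate([0, atan2(154, 528), 0]) cube([34, 58, 550]);
translate([388, 861, 0]) mirror([1, 0, 0]) rotate([0, atan2(154, 528), 0]) cube([34, 58, 550]);


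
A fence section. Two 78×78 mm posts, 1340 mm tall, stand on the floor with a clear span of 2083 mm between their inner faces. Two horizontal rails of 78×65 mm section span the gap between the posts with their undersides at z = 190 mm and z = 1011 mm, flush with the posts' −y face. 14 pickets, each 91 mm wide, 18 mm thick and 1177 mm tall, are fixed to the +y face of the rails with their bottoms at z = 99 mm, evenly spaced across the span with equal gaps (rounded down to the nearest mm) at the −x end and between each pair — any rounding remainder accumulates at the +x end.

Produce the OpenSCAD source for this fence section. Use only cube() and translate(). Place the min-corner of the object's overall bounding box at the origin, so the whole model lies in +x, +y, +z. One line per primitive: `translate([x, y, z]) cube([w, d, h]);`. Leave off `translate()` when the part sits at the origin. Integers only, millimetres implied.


cube([78, 78, 1340]);
translate([2161, 0, 0]) cube([78, 78, 1340]);
translate([78, 0, 190]) cube([2083, 78, 65]);
translate([78, 0, 1011]) cube([2083, 78, 65]);
translate([131, 78, 99]) cube([91, 18, 1177]);
translate([275, 78, 99]) cube([91, 18, 1177]);
translate([419, 78, 99]) cube([91, 18, 1177]);
translate([563, 78, 99]) cube([91, 18, 1177]);
translate([707, 78, 99]) cube([91, 18, 1177]);
translate([851, 78, 99]) cube([91, 18, 1177]);
translate([995, 78, 99]) cube([91, 18, 1177]);
translate([1139, 78, 99]) cube([91, 18, 1177]);
translate([1283, 78, 99]) cube([91, 18, 1177]);
translate([1427, 78, 99]) cube([91, 18, 1177]);
translate([1571, 78, 99]) cube([91, 18, 1177]);
translate([1715, 78, 99]) cube([91, 18, 1177]);
translate([1859, 78, 99]) cube([91, 18, 1177]);
translate([2003, 78, 99]) cube([91, 18, 1177]);


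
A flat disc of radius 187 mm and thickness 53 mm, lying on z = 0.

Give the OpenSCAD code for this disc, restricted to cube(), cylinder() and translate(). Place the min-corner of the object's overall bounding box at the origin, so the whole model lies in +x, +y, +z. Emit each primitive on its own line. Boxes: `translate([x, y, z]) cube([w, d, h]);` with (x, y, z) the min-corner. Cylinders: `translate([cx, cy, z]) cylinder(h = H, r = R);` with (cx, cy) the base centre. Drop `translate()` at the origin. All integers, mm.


translate([187, 187, 0]) cylinder(h = 53, r = 187);


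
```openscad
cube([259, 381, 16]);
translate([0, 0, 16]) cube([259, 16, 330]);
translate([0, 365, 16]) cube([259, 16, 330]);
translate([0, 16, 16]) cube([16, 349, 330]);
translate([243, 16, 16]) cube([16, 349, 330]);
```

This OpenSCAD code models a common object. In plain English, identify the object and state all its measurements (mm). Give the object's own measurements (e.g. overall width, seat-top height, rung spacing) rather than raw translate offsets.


An open-topped rectangular box: outside dimensions 259×381×346 mm, with a uniform wall and base thickness of 16 mm. The base is a full 259×381 slab on the floor; four walls sit on top of the base. The front and back walls (the −y and +y sides) span the full width; the two side walls fit between them.


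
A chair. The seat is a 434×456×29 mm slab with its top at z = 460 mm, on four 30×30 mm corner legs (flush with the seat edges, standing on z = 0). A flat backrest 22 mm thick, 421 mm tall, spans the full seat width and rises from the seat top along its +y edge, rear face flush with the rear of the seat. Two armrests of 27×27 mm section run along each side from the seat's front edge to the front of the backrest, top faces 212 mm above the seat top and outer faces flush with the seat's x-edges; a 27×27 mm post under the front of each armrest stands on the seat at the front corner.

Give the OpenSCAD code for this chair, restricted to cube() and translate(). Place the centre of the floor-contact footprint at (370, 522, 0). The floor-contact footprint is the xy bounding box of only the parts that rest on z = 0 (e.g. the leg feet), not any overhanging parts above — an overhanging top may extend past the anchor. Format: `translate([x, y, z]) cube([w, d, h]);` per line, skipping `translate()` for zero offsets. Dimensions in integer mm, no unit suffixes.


translate([153, 294, 431]) cube([434, 456, 29]);
translate([153, 294, 0]) cube([30, 30, 431]);
translate([557, 294, 0]) cube([30, 30, 431]);
translate([153, 720, 0]) cube([30, 30, 431]);
translate([557, 720, 0]) cube([30, 30, 431]);
translate([153, 728, 460]) cube([434, 22, 421]);
translate([153, 294, 645]) cube([27, 434, 27]);
translate([560, 294, 645]) cube([27, 434, 27]);
translate([153, 294, 460]) cube([27, 27, 185]);
translate([560, 294, 460]) cube([27, 27, 185]);


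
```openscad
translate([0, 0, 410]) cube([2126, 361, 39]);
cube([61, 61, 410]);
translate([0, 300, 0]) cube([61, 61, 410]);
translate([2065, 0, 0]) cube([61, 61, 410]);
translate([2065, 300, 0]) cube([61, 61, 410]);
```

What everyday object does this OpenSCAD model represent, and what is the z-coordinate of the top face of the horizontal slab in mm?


A bench. The seat-top height is 449 mm.

A long slab on four corner posts — a bench. The slab sits at z = 410 with thickness 39, so the top is 410 + 39 = 449 mm.


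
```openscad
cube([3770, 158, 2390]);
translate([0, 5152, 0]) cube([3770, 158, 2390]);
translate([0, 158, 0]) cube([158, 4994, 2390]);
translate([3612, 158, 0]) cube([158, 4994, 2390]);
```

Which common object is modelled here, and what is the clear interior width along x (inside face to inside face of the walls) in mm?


A house (or room) frame. The interior width is 3454 mm.

Four 2390 mm walls enclosing a rectangle with no floor or roof — a room or house frame. Outside width is 3770 mm and wall thickness is 158 mm, so the interior width is 3770 − 2 × 158 = 3454 mm.


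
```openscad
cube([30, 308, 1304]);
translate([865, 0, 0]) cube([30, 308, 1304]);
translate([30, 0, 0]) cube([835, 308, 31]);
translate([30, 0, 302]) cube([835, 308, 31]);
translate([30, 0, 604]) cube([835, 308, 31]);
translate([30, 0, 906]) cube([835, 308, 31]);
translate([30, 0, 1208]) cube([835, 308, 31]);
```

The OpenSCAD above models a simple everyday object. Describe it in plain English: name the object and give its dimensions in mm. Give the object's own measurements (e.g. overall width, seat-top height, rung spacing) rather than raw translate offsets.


An open bookshelf. Two side panels, each 30 mm thick, 308 mm deep and 1304 mm tall, stand 895 mm apart (outside-to-outside). Between them sit 5 shelves, each 31 mm thick and 308 mm deep, spanning the full gap between the sides. The bottom shelf rests on the floor (its underside at z = 0) and the clear gap between one shelf's top and the next shelf's underside is 271 mm.


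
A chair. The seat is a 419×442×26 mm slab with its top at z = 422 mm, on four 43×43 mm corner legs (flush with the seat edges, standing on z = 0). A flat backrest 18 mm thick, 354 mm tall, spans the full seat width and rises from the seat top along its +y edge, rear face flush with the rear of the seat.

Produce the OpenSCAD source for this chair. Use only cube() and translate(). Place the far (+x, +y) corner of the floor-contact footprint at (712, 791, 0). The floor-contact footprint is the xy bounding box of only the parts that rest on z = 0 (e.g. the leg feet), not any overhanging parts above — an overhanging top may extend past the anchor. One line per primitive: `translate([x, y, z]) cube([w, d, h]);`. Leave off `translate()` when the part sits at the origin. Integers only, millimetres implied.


translate([293, 349, 396]) cube([419, 442, 26]);
translate([293, 349, 0]) cube([43, 43, 396]);
translate([669, 349, 0]) cube([43, 43, 396]);
translate([293, 748, 0]) cube([43, 43, 396]);
translate([669, 748, 0]) cube([43, 43, 396]);
translate([293, 773, 422]) cube([419, 18, 354]);


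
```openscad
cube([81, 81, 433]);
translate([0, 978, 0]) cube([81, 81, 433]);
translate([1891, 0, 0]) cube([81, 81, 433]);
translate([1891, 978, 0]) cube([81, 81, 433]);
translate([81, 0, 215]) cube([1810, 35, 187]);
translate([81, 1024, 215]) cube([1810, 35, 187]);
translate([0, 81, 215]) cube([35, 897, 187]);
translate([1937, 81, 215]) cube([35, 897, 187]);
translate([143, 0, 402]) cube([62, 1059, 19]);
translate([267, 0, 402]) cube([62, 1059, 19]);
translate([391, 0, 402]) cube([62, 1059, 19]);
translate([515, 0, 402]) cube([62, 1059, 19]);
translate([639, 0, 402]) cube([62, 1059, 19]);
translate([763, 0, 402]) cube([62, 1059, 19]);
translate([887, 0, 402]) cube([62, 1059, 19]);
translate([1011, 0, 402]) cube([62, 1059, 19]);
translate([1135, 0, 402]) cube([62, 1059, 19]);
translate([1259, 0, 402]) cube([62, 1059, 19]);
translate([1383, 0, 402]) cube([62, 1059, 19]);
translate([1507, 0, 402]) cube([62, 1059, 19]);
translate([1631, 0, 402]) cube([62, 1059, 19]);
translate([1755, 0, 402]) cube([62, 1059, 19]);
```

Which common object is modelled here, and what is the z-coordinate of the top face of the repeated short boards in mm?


A bed frame. The slat-top height is 421 mm.

Four posts, four rails, and a row of slats — a bed frame. Slats sit on the rails at z = 215 + 187 = 402; with slat thickness 19, the top is 421 mm.


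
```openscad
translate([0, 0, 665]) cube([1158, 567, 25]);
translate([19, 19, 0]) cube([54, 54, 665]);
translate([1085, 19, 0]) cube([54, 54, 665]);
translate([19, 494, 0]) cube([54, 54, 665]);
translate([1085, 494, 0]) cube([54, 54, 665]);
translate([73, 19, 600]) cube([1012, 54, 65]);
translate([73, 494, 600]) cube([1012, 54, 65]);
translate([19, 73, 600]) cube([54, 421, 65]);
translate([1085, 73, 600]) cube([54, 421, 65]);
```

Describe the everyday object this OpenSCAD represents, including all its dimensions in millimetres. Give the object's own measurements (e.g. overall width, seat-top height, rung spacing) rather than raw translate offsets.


A table: top 1158 mm (x) × 567 mm (y), 25 mm thick, upper face at z = 690 mm, on four 54×54 mm square legs, each inset 19 mm from the nearest pair of top edges from z = 0 to the bottom of the top. Four apron rails, 54 mm thick and 65 mm tall, run between adjacent legs with their top edges flush with the underside of the top and their outer faces flush with the legs' outer faces.


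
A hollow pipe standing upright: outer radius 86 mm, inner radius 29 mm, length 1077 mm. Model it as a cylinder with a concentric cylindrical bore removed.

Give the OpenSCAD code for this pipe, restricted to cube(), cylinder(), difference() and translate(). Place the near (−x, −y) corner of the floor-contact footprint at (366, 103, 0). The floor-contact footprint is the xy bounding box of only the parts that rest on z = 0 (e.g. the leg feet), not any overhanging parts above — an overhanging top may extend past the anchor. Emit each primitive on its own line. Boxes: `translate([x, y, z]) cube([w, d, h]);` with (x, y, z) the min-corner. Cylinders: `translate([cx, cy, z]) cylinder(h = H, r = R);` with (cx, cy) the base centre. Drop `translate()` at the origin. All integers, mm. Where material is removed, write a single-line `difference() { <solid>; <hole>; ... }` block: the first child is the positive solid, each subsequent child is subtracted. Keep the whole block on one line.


difference() { translate([452, 189, 0]) cylinder(h = 1077, r = 86); translate([452, 189, 0]) cylinder(h = 1077, r = 29); }


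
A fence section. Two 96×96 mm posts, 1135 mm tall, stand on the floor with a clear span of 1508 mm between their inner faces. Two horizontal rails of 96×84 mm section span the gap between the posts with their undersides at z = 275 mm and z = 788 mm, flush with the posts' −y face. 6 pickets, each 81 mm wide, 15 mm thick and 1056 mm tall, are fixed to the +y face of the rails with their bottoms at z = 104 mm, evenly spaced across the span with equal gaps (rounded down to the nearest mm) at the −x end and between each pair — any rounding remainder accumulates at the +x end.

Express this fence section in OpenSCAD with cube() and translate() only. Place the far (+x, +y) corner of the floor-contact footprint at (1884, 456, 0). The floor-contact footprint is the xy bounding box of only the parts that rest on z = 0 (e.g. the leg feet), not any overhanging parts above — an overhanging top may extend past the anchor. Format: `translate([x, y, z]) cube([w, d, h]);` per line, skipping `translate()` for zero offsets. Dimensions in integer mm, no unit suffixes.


translate([184, 360, 0]) cube([96, 96, 1135]);
translate([1788, 360, 0]) cube([96, 96, 1135]);
translate([280, 360, 275]) cube([1508, 96, 84]);
translate([280, 360, 788]) cube([1508, 96, 84]);
translate([426, 456, 104]) cube([81, 15, 1056]);
translate([653, 456, 104]) cube([81, 15, 1056]);
translate([880, 456, 104]) cube([81, 15, 1056]);
translate([1107, 456, 104]) cube([81, 15, 1056]);
translate([1334, 456, 104]) cube([81, 15, 1056]);
translate([1561, 456, 104]) cube([81, 15, 1056]);


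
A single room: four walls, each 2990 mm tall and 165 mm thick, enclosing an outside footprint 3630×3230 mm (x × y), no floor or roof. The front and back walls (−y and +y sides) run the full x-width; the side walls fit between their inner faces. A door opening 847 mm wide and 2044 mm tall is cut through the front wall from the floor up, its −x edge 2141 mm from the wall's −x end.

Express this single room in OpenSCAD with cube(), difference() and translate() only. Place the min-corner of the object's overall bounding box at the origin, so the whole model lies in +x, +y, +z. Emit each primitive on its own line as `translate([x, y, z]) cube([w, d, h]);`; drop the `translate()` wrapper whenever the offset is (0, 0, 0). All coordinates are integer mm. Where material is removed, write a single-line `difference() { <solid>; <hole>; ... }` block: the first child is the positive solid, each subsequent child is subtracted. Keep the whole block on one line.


difference() { cube([3630, 165, 2990]); translate([2141, 0, 0]) cube([847, 165, 2044]); }
translate([0, 3065, 0]) cube([3630, 165, 2990]);
translate([0, 165, 0]) cube([165, 2900, 2990]);
translate([3465, 165, 0]) cube([165, 2900, 2990]);


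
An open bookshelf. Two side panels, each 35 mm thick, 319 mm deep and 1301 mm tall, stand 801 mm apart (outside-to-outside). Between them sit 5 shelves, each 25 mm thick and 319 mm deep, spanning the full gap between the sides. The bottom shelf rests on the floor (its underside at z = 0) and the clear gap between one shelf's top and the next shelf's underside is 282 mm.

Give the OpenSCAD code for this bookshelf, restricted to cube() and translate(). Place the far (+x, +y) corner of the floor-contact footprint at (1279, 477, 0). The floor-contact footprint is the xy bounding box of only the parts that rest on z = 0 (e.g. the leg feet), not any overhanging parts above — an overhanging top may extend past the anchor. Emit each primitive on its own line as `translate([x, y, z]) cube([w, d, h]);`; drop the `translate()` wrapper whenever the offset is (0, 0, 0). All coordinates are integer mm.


translate([478, 158, 0]) cube([35, 319, 1301]);
translate([1244, 158, 0]) cube([35, 319, 1301]);
translate([513, 158, 0]) cube([731, 319, 25]);
translate([513, 158, 307]) cube([731, 319, 25]);
translate([513, 158, 614]) cube([731, 319, 25]);
translate([513, 158, 921]) cube([731, 319, 25]);
translate([513, 158, 1228]) cube([731, 319, 25]);


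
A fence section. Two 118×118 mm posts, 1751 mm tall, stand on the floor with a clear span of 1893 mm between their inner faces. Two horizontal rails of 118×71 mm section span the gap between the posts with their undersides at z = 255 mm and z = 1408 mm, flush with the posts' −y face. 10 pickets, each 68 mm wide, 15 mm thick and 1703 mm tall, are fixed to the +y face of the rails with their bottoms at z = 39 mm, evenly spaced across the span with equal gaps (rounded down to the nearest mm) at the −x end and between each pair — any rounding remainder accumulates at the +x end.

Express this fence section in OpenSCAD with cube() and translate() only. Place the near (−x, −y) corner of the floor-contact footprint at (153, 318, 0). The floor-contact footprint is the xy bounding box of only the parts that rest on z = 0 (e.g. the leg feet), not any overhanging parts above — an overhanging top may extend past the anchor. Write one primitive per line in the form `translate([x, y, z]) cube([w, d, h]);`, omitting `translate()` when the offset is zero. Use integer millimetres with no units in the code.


translate([153, 318, 0]) cube([118, 118, 1751]);
translate([2164, 318, 0]) cube([118, 118, 1751]);
translate([271, 318, 255]) cube([1893, 118, 71]);
translate([271, 318, 1408]) cube([1893, 118, 71]);
translate([381, 436, 39]) cube([68, 15, 1703]);
translate([559, 436, 39]) cube([68, 15, 1703]);
translate([737, 436, 39]) cube([68, 15, 1703]);
translate([915, 436, 39]) cube([68, 15, 1703]);
translate([1093, 436, 39]) cube([68, 15, 1703]);
translate([1271, 436, 39]) cube([68, 15, 1703]);
translate([1449, 436, 39]) cube([68, 15, 1703]);
translate([1627, 436, 39]) cube([68, 15, 1703]);
translate([1805, 436, 39]) cube([68, 15, 1703]);
translate([1983, 436, 39]) cube([68, 15, 1703]);


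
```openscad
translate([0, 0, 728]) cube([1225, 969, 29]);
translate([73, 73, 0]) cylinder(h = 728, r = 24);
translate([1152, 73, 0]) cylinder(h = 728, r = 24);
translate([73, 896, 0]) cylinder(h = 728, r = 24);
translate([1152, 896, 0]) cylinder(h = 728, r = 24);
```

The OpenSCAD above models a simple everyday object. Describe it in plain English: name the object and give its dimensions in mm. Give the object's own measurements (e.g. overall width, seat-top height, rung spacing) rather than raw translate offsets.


A table: top 1225 mm (x) × 969 mm (y), 29 mm thick, upper face at z = 757 mm, on four round legs of 48 mm diameter, each leg's bounding box inset 49 mm from the nearest pair of top edges from z = 0 to the bottom of the top.


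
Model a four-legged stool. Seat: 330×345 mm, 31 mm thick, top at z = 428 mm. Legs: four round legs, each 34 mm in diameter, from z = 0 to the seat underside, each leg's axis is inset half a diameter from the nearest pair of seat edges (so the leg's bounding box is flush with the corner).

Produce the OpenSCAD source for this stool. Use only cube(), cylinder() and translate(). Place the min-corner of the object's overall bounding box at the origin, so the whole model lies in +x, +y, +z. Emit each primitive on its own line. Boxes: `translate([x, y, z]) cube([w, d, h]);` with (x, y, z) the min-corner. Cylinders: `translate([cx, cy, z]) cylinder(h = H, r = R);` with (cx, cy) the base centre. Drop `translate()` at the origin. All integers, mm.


// leg_h = 428 - 31 = 397
translate([0, 0, 397]) cube([330, 345, 31]);
translate([17, 17, 0]) cylinder(h = 397, r = 17);
translate([313, 17, 0]) cylinder(h = 397, r = 17);
translate([17, 328, 0]) cylinder(h = 397, r = 17);
translate([313, 328, 0]) cylinder(h = 397, r = 17);


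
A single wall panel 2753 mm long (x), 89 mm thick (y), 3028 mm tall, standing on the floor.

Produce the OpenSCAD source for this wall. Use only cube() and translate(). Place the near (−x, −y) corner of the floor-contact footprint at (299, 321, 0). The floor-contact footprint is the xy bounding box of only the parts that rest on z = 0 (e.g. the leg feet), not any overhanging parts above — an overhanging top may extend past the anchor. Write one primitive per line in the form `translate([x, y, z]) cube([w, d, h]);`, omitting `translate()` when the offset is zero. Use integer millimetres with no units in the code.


translate([299, 321, 0]) cube([2753, 89, 3028]);


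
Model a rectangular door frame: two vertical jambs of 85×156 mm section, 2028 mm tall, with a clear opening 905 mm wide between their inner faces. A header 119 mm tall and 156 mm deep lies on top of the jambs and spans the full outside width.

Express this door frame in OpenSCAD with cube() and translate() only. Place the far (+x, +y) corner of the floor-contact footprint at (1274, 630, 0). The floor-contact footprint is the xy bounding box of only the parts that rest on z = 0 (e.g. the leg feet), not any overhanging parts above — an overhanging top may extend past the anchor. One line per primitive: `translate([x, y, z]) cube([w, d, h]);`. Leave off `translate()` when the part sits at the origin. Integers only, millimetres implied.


translate([199, 474, 0]) cube([85, 156, 2028]);
translate([1189, 474, 0]) cube([85, 156, 2028]);
translate([199, 474, 2028]) cube([1075, 156, 119]);


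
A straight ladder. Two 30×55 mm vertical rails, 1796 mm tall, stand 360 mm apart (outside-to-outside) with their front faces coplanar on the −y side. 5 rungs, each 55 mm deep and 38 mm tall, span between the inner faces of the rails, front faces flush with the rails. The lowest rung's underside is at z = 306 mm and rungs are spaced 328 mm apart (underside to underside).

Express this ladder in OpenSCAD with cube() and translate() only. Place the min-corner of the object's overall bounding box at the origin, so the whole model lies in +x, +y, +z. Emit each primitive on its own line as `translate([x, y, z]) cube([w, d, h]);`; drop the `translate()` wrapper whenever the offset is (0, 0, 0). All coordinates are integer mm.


cube([30, 55, 1796]);
translate([330, 0, 0]) cube([30, 55, 1796]);
translate([30, 0, 306]) cube([300, 55, 38]);
translate([30, 0, 634]) cube([300, 55, 38]);
translate([30, 0, 962]) cube([300, 55, 38]);
translate([30, 0, 1290]) cube([300, 55, 38]);
translate([30, 0, 1618]) cube([300, 55, 38]);


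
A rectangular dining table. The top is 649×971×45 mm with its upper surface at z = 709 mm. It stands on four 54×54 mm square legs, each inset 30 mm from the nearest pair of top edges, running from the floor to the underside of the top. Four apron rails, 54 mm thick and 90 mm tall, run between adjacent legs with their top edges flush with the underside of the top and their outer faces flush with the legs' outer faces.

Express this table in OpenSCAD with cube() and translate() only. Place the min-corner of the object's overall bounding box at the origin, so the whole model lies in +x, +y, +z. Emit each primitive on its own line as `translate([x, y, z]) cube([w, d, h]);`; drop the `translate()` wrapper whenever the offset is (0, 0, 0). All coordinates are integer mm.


// leg_h = 709 - 45 = 664
// apron z = 664 - 90 = 574
translate([0, 0, 664]) cube([649, 971, 45]);
translate([30, 30, 0]) cube([54, 54, 664]);
translate([565, 30, 0]) cube([54, 54, 664]);
translate([30, 887, 0]) cube([54, 54, 664]);
translate([565, 887, 0]) cube([54, 54, 664]);
translate([84, 30, 574]) cube([481, 54, 90]);
translate([84, 887, 574]) cube([481, 54, 90]);
translate([30, 84, 574]) cube([54, 803, 90]);
translate([565, 84, 574]) cube([54, 803, 90]);


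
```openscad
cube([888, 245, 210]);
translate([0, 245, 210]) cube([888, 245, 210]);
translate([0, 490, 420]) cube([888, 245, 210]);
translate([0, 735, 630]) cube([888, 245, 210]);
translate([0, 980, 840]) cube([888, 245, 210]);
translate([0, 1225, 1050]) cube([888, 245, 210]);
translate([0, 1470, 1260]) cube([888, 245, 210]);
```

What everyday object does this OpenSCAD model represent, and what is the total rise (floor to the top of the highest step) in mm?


A staircase. The total rise is 1470 mm.

7 identical blocks, each offset up and back from the previous — a staircase. Each step is 210 mm tall and there are 7 of them, so the total rise is 7 × 210 = 1470 mm.


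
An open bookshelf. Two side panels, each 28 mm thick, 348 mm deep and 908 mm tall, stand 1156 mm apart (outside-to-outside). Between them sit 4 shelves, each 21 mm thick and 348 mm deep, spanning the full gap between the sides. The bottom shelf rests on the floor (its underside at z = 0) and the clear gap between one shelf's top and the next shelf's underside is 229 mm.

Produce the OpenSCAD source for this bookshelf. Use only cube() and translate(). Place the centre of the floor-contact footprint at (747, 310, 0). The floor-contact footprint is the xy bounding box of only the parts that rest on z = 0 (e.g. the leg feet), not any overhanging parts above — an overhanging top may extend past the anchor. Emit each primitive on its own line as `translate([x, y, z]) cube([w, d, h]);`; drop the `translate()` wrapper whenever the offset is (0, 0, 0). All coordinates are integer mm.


translate([169, 136, 0]) cube([28, 348, 908]);
translate([1297, 136, 0]) cube([28, 348, 908]);
translate([197, 136, 0]) cube([1100, 348, 21]);
translate([197, 136, 250]) cube([1100, 348, 21]);
translate([197, 136, 500]) cube([1100, 348, 21]);
translate([197, 136, 750]) cube([1100, 348, 21]);
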